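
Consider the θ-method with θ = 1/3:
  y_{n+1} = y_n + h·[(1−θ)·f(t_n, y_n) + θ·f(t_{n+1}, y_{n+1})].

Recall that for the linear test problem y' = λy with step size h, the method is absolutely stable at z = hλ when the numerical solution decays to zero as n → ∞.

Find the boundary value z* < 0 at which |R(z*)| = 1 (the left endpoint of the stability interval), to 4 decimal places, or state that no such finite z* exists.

left endpoint -6.0000.

On y'=λy, z=hλ:
  y_{n+1} = y_n + z·[2/3·y_n + 1/3·y_{n+1}] ⇒ (1 − 1/3z)y_{n+1} = (1 + 2/3z)y_n
  Hence R(z) = (1 + 2/3z)/(1 − 1/3z).

Need |R(x)|<1, x<0.
x=-1.07: |R|=0.2113
R=−1: 1+2/3x = −1+1/3x ⇒ -1/3x=2 ⇒ x=2/(-1/3)=-6.0000
Confirm numerically:
  x=-4.595: |R|=0.81501 <1
  x=-3.765: |R|=0.66962 <1
  x=-3.000: |R|=0.50000 <1
  x=-6.436: |R|=1.04621 >1
  x=-6.143: |R|=1.01564 >1
Stable set (-6.0000, 0).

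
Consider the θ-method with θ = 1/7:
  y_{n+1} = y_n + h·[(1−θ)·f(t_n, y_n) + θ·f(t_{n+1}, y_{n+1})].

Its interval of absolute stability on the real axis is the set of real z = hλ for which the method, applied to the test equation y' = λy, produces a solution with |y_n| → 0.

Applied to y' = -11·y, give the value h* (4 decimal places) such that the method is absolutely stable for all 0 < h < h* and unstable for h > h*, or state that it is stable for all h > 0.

(-2.8000,0); λ=-11 ⇒ h* = (14/5)/11 = 0.2545.

With y'=λy (z=hλ):
  y_{n+1} = y_n + z·[6/7·y_n + 1/7·y_{n+1}] ⇒ (1 − 1/7z)y_{n+1} = (1 + 6/7z)y_n
  ⇒ R(z) = (1 + 6/7z)/(1 − 1/7z).

Find x<0 with |R(x)|<1.
x=-0.43: |R|=0.5949
R=−1: 1+6/7x = −1+1/7x ⇒ -5/7x=2 ⇒ x=2/(-5/7)=-2.8000
Confirm numerically:
  x=-2.641: |R|=0.91754 <1
  x=-2.630: |R|=0.91173 <1
  x=-2.499: |R|=0.84156 <1
  x=-1.731: |R|=0.38781 <1
  x=-3.261: |R|=1.22464 >1
  x=-3.139: |R|=1.16718 >1
  x=-3.134: |R|=1.16479 >1
So |R|<1 on (-2.8000, 0).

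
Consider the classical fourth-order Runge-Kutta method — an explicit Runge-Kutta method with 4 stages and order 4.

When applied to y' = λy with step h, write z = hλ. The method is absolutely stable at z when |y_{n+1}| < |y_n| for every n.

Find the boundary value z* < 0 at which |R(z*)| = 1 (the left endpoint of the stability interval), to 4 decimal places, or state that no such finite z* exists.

With y'=λy (z=hλ):
  order 4, 4-stage ⇒ R(z)=1+z+z^2/2+z^3/6+z^4/24
  (e.g. R(-0.85)=0.43065, |R|=0.43065)

Need |R(x)|<1, x<0.
x=-0.85: |R|=0.4306
|R(-2.77)|=0.9772 |R(-1.58)|=0.2705 |R(-1.24)|=0.3095
Bisect:
  x_lo=-3.6748 |R|=3.4047  x_hi=-0.3063 |R|=0.7362
  mid=-1.99051 |R|=0.33022 →hi
  mid=-2.83264 |R|=1.07376 →lo
  mid=-2.41157 |R|=0.56804 →hi
  mid=-2.62211 |R|=0.78058 →hi
  mid=-2.72737 |R|=0.91613 →hi
  mid=-2.78000 |R|=0.99206 →hi
  mid=-2.80632 |R|=1.03217 →lo
  mid=-2.79316 |R|=1.01193 →lo
  mid=-2.78658 |R|=1.00195 →lo
  mid=-2.78329 |R|=0.99699 →hi
  ...
  [-2.78535,-2.78514] ⇒ x*=-2.7853
Interval (-2.7853, 0).

left endpoint -2.7853.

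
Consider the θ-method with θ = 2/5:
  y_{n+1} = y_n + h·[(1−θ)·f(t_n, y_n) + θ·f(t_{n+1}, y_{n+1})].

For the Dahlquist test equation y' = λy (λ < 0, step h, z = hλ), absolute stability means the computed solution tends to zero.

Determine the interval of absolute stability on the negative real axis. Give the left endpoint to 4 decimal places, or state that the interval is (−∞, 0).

With y'=λy (z=hλ):
  y_{n+1} = y_n + z·[3/5·y_n + 2/5·y_{n+1}] ⇒ (1 − 2/5z)y_{n+1} = (1 + 3/5z)y_n
  ⇒ R(z) = (1 + 3/5z)/(1 − 2/5z).

Find x<0 with |R(x)|<1.
x=-0.36: |R|=0.6853
R=−1: 1+3/5x = −1+2/5x ⇒ -1/5x=2 ⇒ x=2/(-1/5)=-10.0000
Confirm numerically:
  x=-9.431: |R|=0.97615 <1
  x=-9.202: |R|=0.96590 <1
  x=-7.509: |R|=0.87556 <1
  x=-6.948: |R|=0.83848 <1
  x=-10.457: |R|=1.01764 >1
  x=-10.426: |R|=1.01648 >1
  x=-10.138: |R|=1.00546 >1
Stable set (-10.0000, 0).

(-10.0000, 0).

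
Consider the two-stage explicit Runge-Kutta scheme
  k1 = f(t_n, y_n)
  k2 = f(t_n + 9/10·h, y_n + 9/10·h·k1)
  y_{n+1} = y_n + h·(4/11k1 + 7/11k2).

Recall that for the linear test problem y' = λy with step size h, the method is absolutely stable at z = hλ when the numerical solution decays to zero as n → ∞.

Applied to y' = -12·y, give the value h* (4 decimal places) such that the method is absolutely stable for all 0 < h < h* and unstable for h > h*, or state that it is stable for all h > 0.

With y'=λy (z=hλ):
  k1=λy_n ⇒ h·k1=z·y_n;  k2=λ(1+9/10z)y_n ⇒ h·k2=z(1+9/10z)y_n
  y_{n+1}/y_n = 1 + 4/11z + 7/11z(1+9/10z) = 1 + z + 63/110z²
  ⇒ R(z) = 1 + z + 63/110z².

Find x<0 with |R(x)|<1.
x=-1.21: |R|=0.6285
R=1: x+63/110x²=0 ⇒ x=−110/63=-1.7460; min R=1−1/(4·63/110)=0.5635>−1
Confirm numerically:
  x=-1.207: |R|=0.62738 <1
  x=-1.123: |R|=0.59928 <1
  x=-0.872: |R|=0.56349 <1
  x=-2.282: |R|=1.70049 >1
  x=-2.153: |R|=1.50183 >1
So |R|<1 on (-1.7460, 0).

(-1.7460,0); λ=-12 ⇒ h* = (110/63)/12 = 0.1455.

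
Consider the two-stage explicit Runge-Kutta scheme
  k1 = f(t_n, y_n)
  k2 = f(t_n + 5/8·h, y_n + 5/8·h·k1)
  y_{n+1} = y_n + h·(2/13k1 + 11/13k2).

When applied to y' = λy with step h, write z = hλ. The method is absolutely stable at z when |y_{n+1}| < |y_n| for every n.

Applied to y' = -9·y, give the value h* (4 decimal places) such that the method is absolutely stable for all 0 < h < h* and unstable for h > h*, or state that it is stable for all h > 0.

With y'=λy (z=hλ):
  k1=λy_n ⇒ h·k1=z·y_n;  k2=λ(1+5/8z)y_n ⇒ h·k2=z(1+5/8z)y_n
  y_{n+1}/y_n = 1 + 2/13z + 11/13z(1+5/8z) = 1 + z + 55/104z²
  ⇒ R(z) = 1 + z + 55/104z².

Find x<0 with |R(x)|<1.
x=-1.56: |R|=0.7270
R=1: x+55/104x²=0 ⇒ x=−104/55=-1.8909; min R=1−1/(4·55/104)=0.5273>−1
Confirm numerically:
  x=-1.815: |R|=0.92714 <1
  x=-1.541: |R|=0.71484 <1
  x=-0.928: |R|=0.52743 <1
  x=-2.073: |R|=1.19963 >1
  x=-2.051: |R|=1.17364 >1
  x=-1.930: |R|=1.03990 >1
Interval (-1.8909, 0).

(-1.8909,0); λ=-9 ⇒ h* = (104/55)/9 = 0.2101.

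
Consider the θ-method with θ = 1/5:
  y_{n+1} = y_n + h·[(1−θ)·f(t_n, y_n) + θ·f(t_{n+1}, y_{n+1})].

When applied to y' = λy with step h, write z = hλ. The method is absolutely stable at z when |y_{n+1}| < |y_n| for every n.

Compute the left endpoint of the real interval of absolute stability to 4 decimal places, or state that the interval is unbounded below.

left endpoint -3.3333.

Test eqn y'=λy, z=hλ:
  y_{n+1} = y_n + z·[4/5·y_n + 1/5·y_{n+1}] ⇒ (1 − 1/5z)y_{n+1} = (1 + 4/5z)y_n
  R(z) = (1 + 4/5z)/(1 − 1/5z).

Find x<0 with |R(x)|<1.
x=-1.23: |R|=0.0128
R=−1: 1+4/5x = −1+1/5x ⇒ -3/5x=2 ⇒ x=2/(-3/5)=-3.3333
Confirm numerically:
  x=-2.546: |R|=0.68699 <1
  x=-2.458: |R|=0.64789 <1
  x=-2.414: |R|=0.62800 <1
  x=-1.732: |R|=0.28639 <1
  x=-3.929: |R|=1.20013 >1
  x=-3.898: |R|=1.19038 >1
  x=-3.411: |R|=1.02770 >1
Interval (-3.3333, 0).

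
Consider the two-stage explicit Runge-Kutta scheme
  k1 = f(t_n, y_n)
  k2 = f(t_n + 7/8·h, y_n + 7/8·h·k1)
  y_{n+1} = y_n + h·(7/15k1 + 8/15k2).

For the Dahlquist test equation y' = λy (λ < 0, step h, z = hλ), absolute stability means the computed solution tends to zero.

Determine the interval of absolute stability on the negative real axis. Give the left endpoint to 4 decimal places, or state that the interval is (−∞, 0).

Test eqn y'=λy, z=hλ:
  k1=λy_n ⇒ h·k1=z·y_n;  k2=λ(1+7/8z)y_n ⇒ h·k2=z(1+7/8z)y_n
  y_{n+1}/y_n = 1 + 7/15z + 8/15z(1+7/8z) = 1 + z + 7/15z²
  R(z) = 1 + z + 7/15z².

Boundary: |R(x)|=1, x<0.
x=-1.25: |R|=0.4792
R=1: x+7/15x²=0 ⇒ x=−15/7=-2.1429; min R=1−1/(4·7/15)=0.4643>−1
Confirm numerically:
  x=-1.718: |R|=0.65938 <1
  x=-1.191: |R|=0.47096 <1
  x=-1.098: |R|=0.46462 <1
  x=-2.644: |R|=1.61834 >1
  x=-2.523: |R|=1.44758 >1
  x=-2.301: |R|=1.16981 >1
Stable set (-2.1429, 0).

z∈(-2.1429,0).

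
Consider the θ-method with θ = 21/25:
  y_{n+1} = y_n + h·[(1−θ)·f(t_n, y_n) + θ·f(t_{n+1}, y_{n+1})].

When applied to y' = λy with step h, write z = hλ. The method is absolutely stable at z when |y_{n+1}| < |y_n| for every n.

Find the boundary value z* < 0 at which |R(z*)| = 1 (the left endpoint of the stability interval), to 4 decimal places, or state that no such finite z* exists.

On y'=λy, z=hλ:
  y_{n+1} = y_n + z·[4/25·y_n + 21/25·y_{n+1}] ⇒ (1 − 21/25z)y_{n+1} = (1 + 4/25z)y_n
  ⇒ R(z) = (1 + 4/25z)/(1 − 21/25z).

Need |R(x)|<1, x<0.
x=-1.19: |R|=0.4049
x=-2: |R|=0.2537
x=-10: |R|=0.0638
x=-100: |R|=0.1765
θ=21/25≥1/2 ⇒ |1+4/25x|<|1−21/25x| ∀x<0 ⇒ stable on all of ℝ⁻.

unbounded; (−∞, 0).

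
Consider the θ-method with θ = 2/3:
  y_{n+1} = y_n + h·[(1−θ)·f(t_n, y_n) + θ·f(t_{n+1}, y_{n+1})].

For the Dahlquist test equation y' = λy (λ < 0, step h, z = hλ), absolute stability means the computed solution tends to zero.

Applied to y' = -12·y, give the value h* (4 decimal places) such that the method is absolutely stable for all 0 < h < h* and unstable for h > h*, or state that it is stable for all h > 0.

interval (−∞, 0). Any h>0 works for λ=-12.

Set f=λy, z=hλ:
  y_{n+1} = y_n + z·[1/3·y_n + 2/3·y_{n+1}] ⇒ (1 − 2/3z)y_{n+1} = (1 + 1/3z)y_n
  R(z) = (1 + 1/3z)/(1 − 2/3z).

Solve |R(x)|<1 on ℝ⁻.
x=-1.32: |R|=0.2979
x=-2: |R|=0.1429
x=-10: |R|=0.3043
x=-100: |R|=0.4778
θ=2/3≥1/2 ⇒ |1+1/3x|<|1−2/3x| ∀x<0 ⇒ unbounded interval.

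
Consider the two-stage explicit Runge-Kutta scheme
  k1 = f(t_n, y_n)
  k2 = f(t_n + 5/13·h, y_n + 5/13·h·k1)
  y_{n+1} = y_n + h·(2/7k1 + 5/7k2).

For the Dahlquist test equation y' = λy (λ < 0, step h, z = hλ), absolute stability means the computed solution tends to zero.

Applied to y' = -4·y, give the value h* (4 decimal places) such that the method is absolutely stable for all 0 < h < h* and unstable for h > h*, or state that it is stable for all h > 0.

(-3.6400,0); λ=-4 ⇒ h* = (91/25)/4 = 0.9100.

Test eqn y'=λy, z=hλ:
  k1=λy_n ⇒ h·k1=z·y_n;  k2=λ(1+5/13z)y_n ⇒ h·k2=z(1+5/13z)y_n
  y_{n+1}/y_n = 1 + 2/7z + 5/7z(1+5/13z) = 1 + z + 25/91z²
  so R(z) = 1 + z + 25/91z².

Find x<0 with |R(x)|<1.
x=-1.48: |R|=0.1218
R=1: x+25/91x²=0 ⇒ x=−91/25=-3.6400; min R=1−1/(4·25/91)=0.0900>−1
Confirm numerically:
  x=-3.589: |R|=0.94971 <1
  x=-2.063: |R|=0.10622 <1
  x=-1.799: |R|=0.09012 <1
  x=-4.189: |R|=1.63180 >1
  x=-3.779: |R|=1.14431 >1
  x=-3.736: |R|=1.09853 >1
Interval (-3.6400, 0).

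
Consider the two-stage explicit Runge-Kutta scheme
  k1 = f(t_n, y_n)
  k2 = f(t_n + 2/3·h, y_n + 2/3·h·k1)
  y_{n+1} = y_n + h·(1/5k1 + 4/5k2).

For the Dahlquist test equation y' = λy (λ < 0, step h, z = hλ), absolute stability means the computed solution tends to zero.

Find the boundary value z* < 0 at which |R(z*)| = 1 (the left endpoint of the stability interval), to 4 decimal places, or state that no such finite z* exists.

Set f=λy, z=hλ:
  k1=λy_n ⇒ h·k1=z·y_n;  k2=λ(1+2/3z)y_n ⇒ h·k2=z(1+2/3z)y_n
  y_{n+1}/y_n = 1 + 1/5z + 4/5z(1+2/3z) = 1 + z + 8/15z²
  so R(z) = 1 + z + 8/15z².

Find x<0 with |R(x)|<1.
x=-1.71: |R|=0.8495
R=1: x+8/15x²=0 ⇒ x=−15/8=-1.8750; min R=1−1/(4·8/15)=0.5312>−1
Confirm numerically:
  x=-1.526: |R|=0.71596 <1
  x=-1.393: |R|=0.64191 <1
  x=-1.251: |R|=0.58367 <1
  x=-2.190: |R|=1.36792 >1
  x=-1.939: |R|=1.06618 >1
Stable set (-1.8750, 0).

z* = -1.8750.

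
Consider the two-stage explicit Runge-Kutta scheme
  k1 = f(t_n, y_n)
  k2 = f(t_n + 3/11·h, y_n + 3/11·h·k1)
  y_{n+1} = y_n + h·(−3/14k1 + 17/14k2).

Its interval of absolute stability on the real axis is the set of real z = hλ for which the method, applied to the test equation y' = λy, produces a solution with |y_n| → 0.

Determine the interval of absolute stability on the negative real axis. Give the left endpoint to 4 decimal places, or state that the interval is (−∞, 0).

(-3.0196, 0).

With y'=λy (z=hλ):
  k1=λy_n ⇒ h·k1=z·y_n;  k2=λ(1+3/11z)y_n ⇒ h·k2=z(1+3/11z)y_n
  y_{n+1}/y_n = 1 − 3/14z + 17/14z(1+3/11z) = 1 + z + 51/154z²
  so R(z) = 1 + z + 51/154z².

Boundary: |R(x)|=1, x<0.
x=-1.66: |R|=0.2526
R=1: x+51/154x²=0 ⇒ x=−154/51=-3.0196; min R=1−1/(4·51/154)=0.2451>−1
Confirm numerically:
  x=-2.460: |R|=0.54410 <1
  x=-1.894: |R|=0.29398 <1
  x=-1.381: |R|=0.25059 <1
  x=-3.540: |R|=1.61008 >1
  x=-3.309: |R|=1.31713 >1
  x=-3.078: |R|=1.05952 >1
So |R|<1 on (-3.0196, 0).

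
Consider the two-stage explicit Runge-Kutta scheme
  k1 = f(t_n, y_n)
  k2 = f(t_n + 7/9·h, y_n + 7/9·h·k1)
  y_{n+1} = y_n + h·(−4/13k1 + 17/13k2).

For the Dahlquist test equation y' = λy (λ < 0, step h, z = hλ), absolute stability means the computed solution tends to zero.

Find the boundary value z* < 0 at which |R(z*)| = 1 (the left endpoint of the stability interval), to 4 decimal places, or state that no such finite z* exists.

Set f=λy, z=hλ:
  k1=λy_n ⇒ h·k1=z·y_n;  k2=λ(1+7/9z)y_n ⇒ h·k2=z(1+7/9z)y_n
  y_{n+1}/y_n = 1 − 4/13z + 17/13z(1+7/9z) = 1 + z + 119/117z²
  R(z) = 1 + z + 119/117z².

Boundary: |R(x)|=1, x<0.
x=-1.09: |R|=1.1184
R=1: x+119/117x²=0 ⇒ x=−117/119=-0.9832; min R=1−1/(4·119/117)=0.7542>−1
Confirm numerically:
  x=-0.749: |R|=0.82159 <1
  x=-0.628: |R|=0.77313 <1
  x=-0.552: |R|=0.75791 <1
  x=-1.221: |R|=1.29533 >1
  x=-1.108: |R|=1.14065 >1
So |R|<1 on (-0.9832, 0).

z* = -0.9832.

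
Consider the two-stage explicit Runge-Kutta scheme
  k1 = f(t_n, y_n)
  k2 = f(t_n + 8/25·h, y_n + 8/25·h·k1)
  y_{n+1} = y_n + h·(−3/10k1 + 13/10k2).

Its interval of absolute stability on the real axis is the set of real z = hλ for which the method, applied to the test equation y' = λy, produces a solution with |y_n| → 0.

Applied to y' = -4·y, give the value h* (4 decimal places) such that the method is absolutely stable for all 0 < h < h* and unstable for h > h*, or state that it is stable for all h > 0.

With y'=λy (z=hλ):
  k1=λy_n ⇒ h·k1=z·y_n;  k2=λ(1+8/25z)y_n ⇒ h·k2=z(1+8/25z)y_n
  y_{n+1}/y_n = 1 − 3/10z + 13/10z(1+8/25z) = 1 + z + 52/125z²
  ⇒ R(z) = 1 + z + 52/125z².

Find x<0 with |R(x)|<1.
x=-1.35: |R|=0.4082
R=1: x+52/125x²=0 ⇒ x=−125/52=-2.4038; min R=1−1/(4·52/125)=0.3990>−1
Confirm numerically:
  x=-1.911: |R|=0.60820 <1
  x=-1.544: |R|=0.44772 <1
  x=-1.508: |R|=0.43801 <1
  x=-2.941: |R|=1.65718 >1
  x=-2.850: |R|=1.52896 >1
  x=-2.761: |R|=1.41022 >1
So |R|<1 on (-2.4038, 0).

(-2.4038,0); λ=-4 ⇒ h* = (125/52)/4 = 0.6010.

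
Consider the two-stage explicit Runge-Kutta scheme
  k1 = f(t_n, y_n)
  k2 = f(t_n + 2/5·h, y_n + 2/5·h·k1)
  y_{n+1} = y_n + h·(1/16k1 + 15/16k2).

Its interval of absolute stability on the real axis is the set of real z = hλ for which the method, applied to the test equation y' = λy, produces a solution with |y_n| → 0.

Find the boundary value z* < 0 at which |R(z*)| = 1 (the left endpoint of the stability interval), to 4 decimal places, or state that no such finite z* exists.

z* = -2.6667.

Test eqn y'=λy, z=hλ:
  k1=λy_n ⇒ h·k1=z·y_n;  k2=λ(1+2/5z)y_n ⇒ h·k2=z(1+2/5z)y_n
  y_{n+1}/y_n = 1 + 1/16z + 15/16z(1+2/5z) = 1 + z + 3/8z²
  R(z) = 1 + z + 3/8z².

Boundary: |R(x)|=1, x<0.
x=-0.73: |R|=0.4698
R=1: x+3/8x²=0 ⇒ x=−8/3=-2.6667; min R=1−1/(4·3/8)=0.3333>−1
Confirm numerically:
  x=-1.885: |R|=0.44746 <1
  x=-1.588: |R|=0.35765 <1
  x=-1.396: |R|=0.33481 <1
  x=-3.143: |R|=1.56142 >1
  x=-2.959: |R|=1.32438 >1
  x=-2.930: |R|=1.28934 >1
So |R|<1 on (-2.6667, 0).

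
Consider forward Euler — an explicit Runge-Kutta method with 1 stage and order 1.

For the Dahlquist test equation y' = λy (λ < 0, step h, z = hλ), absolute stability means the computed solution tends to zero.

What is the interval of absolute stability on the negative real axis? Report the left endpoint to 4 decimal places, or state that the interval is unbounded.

With y'=λy (z=hλ):
  order 1, 1-stage ⇒ R(z)=1+z
  (e.g. R(-0.53)=0.47000, |R|=0.47000)

Solve |R(x)|<1 on ℝ⁻.
x=-0.53: |R|=0.4700
|R(-1.7)|=0.7000 |R(-0.84)|=0.1600 |R(-0.82)|=0.1800
Bisect:
  x_lo=-2.5005 |R|=1.5005  x_hi=-0.0535 |R|=0.9465
  mid=-1.27700 |R|=0.27700 →hi
  mid=-1.88873 |R|=0.88873 →hi
  mid=-2.19460 |R|=1.19460 →lo
  mid=-2.04167 |R|=1.04167 →lo
  mid=-1.96520 |R|=0.96520 →hi
  mid=-2.00343 |R|=1.00343 →lo
  mid=-1.98432 |R|=0.98432 →hi
  mid=-1.99388 |R|=0.99388 →hi
  mid=-1.99865 |R|=0.99865 →hi
  mid=-2.00104 |R|=1.00104 →lo
  ...
  [-2.00015,-2.00000] ⇒ x*=-2.0000
Stable set (-2.0000, 0).

(-2.0000, 0).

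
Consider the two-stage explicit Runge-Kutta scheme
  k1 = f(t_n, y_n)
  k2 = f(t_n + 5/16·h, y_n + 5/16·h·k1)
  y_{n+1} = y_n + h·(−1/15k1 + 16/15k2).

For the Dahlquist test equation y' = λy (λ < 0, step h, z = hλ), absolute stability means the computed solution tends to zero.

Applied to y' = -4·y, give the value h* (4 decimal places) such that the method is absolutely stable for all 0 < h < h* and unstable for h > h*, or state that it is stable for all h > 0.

Test eqn y'=λy, z=hλ:
  k1=λy_n ⇒ h·k1=z·y_n;  k2=λ(1+5/16z)y_n ⇒ h·k2=z(1+5/16z)y_n
  y_{n+1}/y_n = 1 − 1/15z + 16/15z(1+5/16z) = 1 + z + 1/3z²
  so R(z) = 1 + z + 1/3z².

Boundary: |R(x)|=1, x<0.
x=-0.76: |R|=0.4325
R=1: x+1/3x²=0 ⇒ x=−3=-3.0000; min R=1−1/(4·1/3)=0.2500>−1
Confirm numerically:
  x=-2.597: |R|=0.65114 <1
  x=-1.769: |R|=0.27412 <1
  x=-1.237: |R|=0.27306 <1
  x=-1.225: |R|=0.27521 <1
  x=-3.308: |R|=1.33962 >1
  x=-3.065: |R|=1.06641 >1
Stable set (-3.0000, 0).

(-3.0000,0); λ=-4 ⇒ h* = (3)/4 = 0.7500.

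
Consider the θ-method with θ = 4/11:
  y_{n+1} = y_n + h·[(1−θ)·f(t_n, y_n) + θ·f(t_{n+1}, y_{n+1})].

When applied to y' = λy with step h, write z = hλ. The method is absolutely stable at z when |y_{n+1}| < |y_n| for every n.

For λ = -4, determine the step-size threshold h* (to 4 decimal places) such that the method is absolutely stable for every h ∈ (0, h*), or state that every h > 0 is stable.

Set f=λy, z=hλ:
  y_{n+1} = y_n + z·[7/11·y_n + 4/11·y_{n+1}] ⇒ (1 − 4/11z)y_{n+1} = (1 + 7/11z)y_n
  so R(z) = (1 + 7/11z)/(1 − 4/11z).

Boundary: |R(x)|=1, x<0.
x=-1.53: |R|=0.0169
R=−1: 1+7/11x = −1+4/11x ⇒ -3/11x=2 ⇒ x=2/(-3/11)=-7.3333
Confirm numerically:
  x=-7.054: |R|=0.97863 <1
  x=-6.883: |R|=0.96494 <1
  x=-5.605: |R|=0.84485 <1
  x=-3.583: |R|=0.55586 <1
  x=-7.722: |R|=1.02784 >1
  x=-7.637: |R|=1.02193 >1
So |R|<1 on (-7.3333, 0).

(-7.3333,0); λ=-4 ⇒ h* = (22/3)/4 = 1.8333.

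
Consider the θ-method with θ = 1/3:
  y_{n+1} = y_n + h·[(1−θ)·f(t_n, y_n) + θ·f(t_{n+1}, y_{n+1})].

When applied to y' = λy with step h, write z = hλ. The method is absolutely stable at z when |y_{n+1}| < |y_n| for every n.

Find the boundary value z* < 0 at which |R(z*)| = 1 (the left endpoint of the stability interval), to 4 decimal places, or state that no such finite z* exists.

With y'=λy (z=hλ):
  y_{n+1} = y_n + z·[2/3·y_n + 1/3·y_{n+1}] ⇒ (1 − 1/3z)y_{n+1} = (1 + 2/3z)y_n
  so R(z) = (1 + 2/3z)/(1 − 1/3z).

Find x<0 with |R(x)|<1.
x=-0.96: |R|=0.2727
R=−1: 1+2/3x = −1+1/3x ⇒ -1/3x=2 ⇒ x=2/(-1/3)=-6.0000
Confirm numerically:
  x=-3.740: |R|=0.66469 <1
  x=-2.891: |R|=0.47225 <1
  x=-2.691: |R|=0.41856 <1
  x=-6.497: |R|=1.05233 >1
  x=-6.446: |R|=1.04722 >1
  x=-6.254: |R|=1.02745 >1
Stable set (-6.0000, 0).

z* = -6.0000.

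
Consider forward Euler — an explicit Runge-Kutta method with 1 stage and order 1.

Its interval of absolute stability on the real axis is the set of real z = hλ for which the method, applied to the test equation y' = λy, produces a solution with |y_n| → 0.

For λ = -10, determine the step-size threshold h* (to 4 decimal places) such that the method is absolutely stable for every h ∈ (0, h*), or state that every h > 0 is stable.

With y'=λy (z=hλ):
  order 1, 1-stage ⇒ R(z)=1+z
  (e.g. R(-1.23)=-0.23000, |R|=0.23000)

Solve |R(x)|<1 on ℝ⁻.
x=-1.23: |R|=0.2300
|R(-1.57)|=0.5700 |R(-1.56)|=0.5600 |R(-1.13)|=0.1300
Bisect:
  x_lo=-2.6773 |R|=1.6773  x_hi=-0.1732 |R|=0.8268
  mid=-1.42527 |R|=0.42527 →hi
  mid=-2.05130 |R|=1.05130 →lo
  mid=-1.73828 |R|=0.73828 →hi
  mid=-1.89479 |R|=0.89479 →hi
  mid=-1.97304 |R|=0.97304 →hi
  mid=-2.01217 |R|=1.01217 →lo
  mid=-1.99261 |R|=0.99261 →hi
  mid=-2.00239 |R|=1.00239 →lo
  mid=-1.99750 |R|=0.99750 →hi
  mid=-1.99994 |R|=0.99994 →hi
  ...
  [-2.00009,-1.99994] ⇒ x*=-2.0000
Stable set (-2.0000, 0).

(-2.0000,0); λ=-10 ⇒ h* = 0.2000.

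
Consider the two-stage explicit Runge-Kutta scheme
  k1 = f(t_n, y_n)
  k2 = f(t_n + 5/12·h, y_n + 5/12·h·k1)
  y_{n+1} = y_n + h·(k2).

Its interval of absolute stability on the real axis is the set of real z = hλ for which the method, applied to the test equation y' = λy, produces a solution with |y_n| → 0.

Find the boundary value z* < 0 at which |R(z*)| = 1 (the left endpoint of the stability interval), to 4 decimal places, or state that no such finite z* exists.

Test eqn y'=λy, z=hλ:
  k1=λy_n ⇒ h·k1=z·y_n;  k2=λ(1+5/12z)y_n ⇒ h·k2=z(1+5/12z)y_n
  y_{n+1}/y_n = 1 + z(1+5/12z) = 1 + z + 5/12z²
  ⇒ R(z) = 1 + z + 5/12z².

Need |R(x)|<1, x<0.
x=-0.38: |R|=0.6802
R=1: x+5/12x²=0 ⇒ x=−12/5=-2.4000; min R=1−1/(4·5/12)=0.4000>−1
Confirm numerically:
  x=-1.955: |R|=0.63751 <1
  x=-1.304: |R|=0.40451 <1
  x=-1.182: |R|=0.40013 <1
  x=-2.820: |R|=1.49350 >1
  x=-2.432: |R|=1.03243 >1
Interval (-2.4000, 0).

z* = -2.4000.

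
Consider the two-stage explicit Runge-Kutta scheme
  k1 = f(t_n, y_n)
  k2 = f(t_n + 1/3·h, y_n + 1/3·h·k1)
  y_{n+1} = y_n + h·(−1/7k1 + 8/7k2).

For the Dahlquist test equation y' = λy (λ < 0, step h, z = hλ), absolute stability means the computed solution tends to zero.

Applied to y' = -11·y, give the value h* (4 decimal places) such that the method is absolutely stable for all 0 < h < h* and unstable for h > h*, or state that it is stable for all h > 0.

(-2.6250,0); λ=-11 ⇒ h* = (21/8)/11 = 0.2386.

Set f=λy, z=hλ:
  k1=λy_n ⇒ h·k1=z·y_n;  k2=λ(1+1/3z)y_n ⇒ h·k2=z(1+1/3z)y_n
  y_{n+1}/y_n = 1 − 1/7z + 8/7z(1+1/3z) = 1 + z + 8/21z²
  Hence R(z) = 1 + z + 8/21z².

Boundary: |R(x)|=1, x<0.
x=-0.52: |R|=0.5830
R=1: x+8/21x²=0 ⇒ x=−21/8=-2.6250; min R=1−1/(4·8/21)=0.3438>−1
Confirm numerically:
  x=-2.591: |R|=0.96644 <1
  x=-2.407: |R|=0.80010 <1
  x=-2.301: |R|=0.71599 <1
  x=-1.337: |R|=0.34398 <1
  x=-3.172: |R|=1.66098 >1
  x=-2.847: |R|=1.24077 >1
  x=-2.822: |R|=1.21178 >1
Stable set (-2.6250, 0).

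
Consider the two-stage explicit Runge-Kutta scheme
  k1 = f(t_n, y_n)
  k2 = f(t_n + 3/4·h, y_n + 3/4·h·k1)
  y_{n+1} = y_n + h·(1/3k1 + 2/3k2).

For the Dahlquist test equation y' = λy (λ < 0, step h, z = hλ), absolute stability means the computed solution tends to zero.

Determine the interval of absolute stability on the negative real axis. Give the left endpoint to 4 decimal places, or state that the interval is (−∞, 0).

z∈(-2.0000,0).

Test eqn y'=λy, z=hλ:
  k1=λy_n ⇒ h·k1=z·y_n;  k2=λ(1+3/4z)y_n ⇒ h·k2=z(1+3/4z)y_n
  y_{n+1}/y_n = 1 + 1/3z + 2/3z(1+3/4z) = 1 + z + 1/2z²
  so R(z) = 1 + z + 1/2z².

Boundary: |R(x)|=1, x<0.
x=-0.54: |R|=0.6058
R=1: x+1/2x²=0 ⇒ x=−2=-2.0000; min R=1−1/(4·1/2)=0.5000>−1
Confirm numerically:
  x=-1.956: |R|=0.95697 <1
  x=-1.358: |R|=0.56408 <1
  x=-1.038: |R|=0.50072 <1
  x=-2.518: |R|=1.65216 >1
  x=-2.492: |R|=1.61303 >1
  x=-2.030: |R|=1.03045 >1
So |R|<1 on (-2.0000, 0).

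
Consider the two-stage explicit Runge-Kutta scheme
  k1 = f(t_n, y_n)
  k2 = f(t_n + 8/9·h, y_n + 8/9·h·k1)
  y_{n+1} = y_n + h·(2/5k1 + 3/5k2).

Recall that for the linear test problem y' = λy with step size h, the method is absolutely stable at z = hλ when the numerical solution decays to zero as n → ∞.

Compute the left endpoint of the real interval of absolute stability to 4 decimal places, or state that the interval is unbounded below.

On y'=λy, z=hλ:
  k1=λy_n ⇒ h·k1=z·y_n;  k2=λ(1+8/9z)y_n ⇒ h·k2=z(1+8/9z)y_n
  y_{n+1}/y_n = 1 + 2/5z + 3/5z(1+8/9z) = 1 + z + 8/15z²
  R(z) = 1 + z + 8/15z².

Solve |R(x)|<1 on ℝ⁻.
x=-0.35: |R|=0.7153
R=1: x+8/15x²=0 ⇒ x=−15/8=-1.8750; min R=1−1/(4·8/15)=0.5312>−1
Confirm numerically:
  x=-1.613: |R|=0.77461 <1
  x=-1.582: |R|=0.75279 <1
  x=-1.177: |R|=0.56184 <1
  x=-1.077: |R|=0.54163 <1
  x=-2.454: |R|=1.75780 >1
  x=-2.245: |R|=1.44301 >1
  x=-2.239: |R|=1.43466 >1
Stable set (-1.8750, 0).

z* = -1.8750.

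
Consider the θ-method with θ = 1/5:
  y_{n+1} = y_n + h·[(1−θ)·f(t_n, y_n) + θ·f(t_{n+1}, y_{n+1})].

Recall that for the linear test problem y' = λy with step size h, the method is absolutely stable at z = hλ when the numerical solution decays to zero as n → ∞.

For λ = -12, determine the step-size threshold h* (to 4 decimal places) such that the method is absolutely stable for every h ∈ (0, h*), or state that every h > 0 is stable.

(-3.3333,0); λ=-12 ⇒ h* = (10/3)/12 = 0.2778.

With y'=λy (z=hλ):
  y_{n+1} = y_n + z·[4/5·y_n + 1/5·y_{n+1}] ⇒ (1 − 1/5z)y_{n+1} = (1 + 4/5z)y_n
  ⇒ R(z) = (1 + 4/5z)/(1 − 1/5z).

Need |R(x)|<1, x<0.
x=-1.78: |R|=0.3127
R=−1: 1+4/5x = −1+1/5x ⇒ -3/5x=2 ⇒ x=2/(-3/5)=-3.3333
Confirm numerically:
  x=-2.981: |R|=0.86756 <1
  x=-2.900: |R|=0.83544 <1
  x=-2.100: |R|=0.47887 <1
  x=-1.334: |R|=0.05305 <1
  x=-3.731: |R|=1.13664 >1
  x=-3.664: |R|=1.11450 >1
  x=-3.363: |R|=1.01064 >1
Interval (-3.3333, 0).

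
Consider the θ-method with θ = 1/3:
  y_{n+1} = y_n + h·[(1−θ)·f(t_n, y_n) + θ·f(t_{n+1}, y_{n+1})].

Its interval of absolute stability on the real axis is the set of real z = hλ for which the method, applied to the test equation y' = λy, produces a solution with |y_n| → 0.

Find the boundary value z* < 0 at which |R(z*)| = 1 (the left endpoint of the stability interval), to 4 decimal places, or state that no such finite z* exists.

z* = -6.0000.

Test eqn y'=λy, z=hλ:
  y_{n+1} = y_n + z·[2/3·y_n + 1/3·y_{n+1}] ⇒ (1 − 1/3z)y_{n+1} = (1 + 2/3z)y_n
  ⇒ R(z) = (1 + 2/3z)/(1 − 1/3z).

Solve |R(x)|<1 on ℝ⁻.
x=-0.93: |R|=0.2901
R=−1: 1+2/3x = −1+1/3x ⇒ -1/3x=2 ⇒ x=2/(-1/3)=-6.0000
Confirm numerically:
  x=-4.303: |R|=0.76763 <1
  x=-3.979: |R|=0.71042 <1
  x=-3.429: |R|=0.60009 <1
  x=-3.403: |R|=0.59441 <1
  x=-6.393: |R|=1.04184 >1
  x=-6.377: |R|=1.04020 >1
Interval (-6.0000, 0).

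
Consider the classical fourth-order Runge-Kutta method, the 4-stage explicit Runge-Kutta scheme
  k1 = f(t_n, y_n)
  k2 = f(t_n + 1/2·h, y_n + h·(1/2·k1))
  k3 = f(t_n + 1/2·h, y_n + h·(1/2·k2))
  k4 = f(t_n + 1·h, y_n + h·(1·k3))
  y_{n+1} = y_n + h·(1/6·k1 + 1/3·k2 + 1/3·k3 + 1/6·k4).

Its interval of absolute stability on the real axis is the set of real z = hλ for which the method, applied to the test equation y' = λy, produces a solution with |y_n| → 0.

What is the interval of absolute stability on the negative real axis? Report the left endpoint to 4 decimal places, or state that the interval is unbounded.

On y'=λy, z=hλ:
  order 4, 4-stage ⇒ R(z)=1+z+z^2/2+z^3/6+z^4/24
  (e.g. R(-1.44)=0.27830, |R|=0.27830)

Find x<0 with |R(x)|<1.
x=-1.44: |R|=0.2783
|R(-3.18)|=1.7775 |R(-2.02)|=0.3402 |R(-1.72)|=0.2758
Bisect:
  x_lo=-3.3094 |R|=2.1238  x_hi=-0.2611 |R|=0.7702
  mid=-1.78528 |R|=0.28325 →hi
  mid=-2.54735 |R|=0.69665 →hi
  mid=-2.92839 |R|=1.23806 →lo
  mid=-2.73787 |R|=0.93082 →hi
  mid=-2.83313 |R|=1.07455 →lo
  mid=-2.78550 |R|=1.00031 →lo
  mid=-2.76168 |R|=0.96498 →hi
  mid=-2.77359 |R|=0.98250 →hi
  mid=-2.77954 |R|=0.99137 →hi
  ...
  [-2.78531,-2.78513] ⇒ x*=-2.7853
Interval (-2.7853, 0).

z∈(-2.7853,0).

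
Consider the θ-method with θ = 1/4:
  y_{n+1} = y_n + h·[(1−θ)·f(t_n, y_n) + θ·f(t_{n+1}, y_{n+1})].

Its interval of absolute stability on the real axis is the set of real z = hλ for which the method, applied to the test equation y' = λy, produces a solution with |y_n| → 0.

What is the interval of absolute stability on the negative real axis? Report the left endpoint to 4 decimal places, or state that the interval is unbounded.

(-4.0000, 0).

With y'=λy (z=hλ):
  y_{n+1} = y_n + z·[3/4·y_n + 1/4·y_{n+1}] ⇒ (1 − 1/4z)y_{n+1} = (1 + 3/4z)y_n
  ⇒ R(z) = (1 + 3/4z)/(1 − 1/4z).

Need |R(x)|<1, x<0.
x=-0.47: |R|=0.5794
R=−1: 1+3/4x = −1+1/4x ⇒ -1/2x=2 ⇒ x=2/(-1/2)=-4.0000
Confirm numerically:
  x=-3.555: |R|=0.88220 <1
  x=-2.885: |R|=0.67611 <1
  x=-2.066: |R|=0.36235 <1
  x=-2.043: |R|=0.35231 <1
  x=-4.079: |R|=1.01956 >1
  x=-4.042: |R|=1.01045 >1
So |R|<1 on (-4.0000, 0).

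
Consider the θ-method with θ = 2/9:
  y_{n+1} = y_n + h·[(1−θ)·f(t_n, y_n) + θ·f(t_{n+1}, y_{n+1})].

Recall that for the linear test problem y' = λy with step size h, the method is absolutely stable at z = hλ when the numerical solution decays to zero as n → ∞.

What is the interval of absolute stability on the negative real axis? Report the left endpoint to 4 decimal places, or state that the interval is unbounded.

(-3.6000, 0).

Test eqn y'=λy, z=hλ:
  y_{n+1} = y_n + z·[7/9·y_n + 2/9·y_{n+1}] ⇒ (1 − 2/9z)y_{n+1} = (1 + 7/9z)y_n
  R(z) = (1 + 7/9z)/(1 − 2/9z).

Solve |R(x)|<1 on ℝ⁻.
x=-1.18: |R|=0.0651
R=−1: 1+7/9x = −1+2/9x ⇒ -5/9x=2 ⇒ x=2/(-5/9)=-3.6000
Confirm numerically:
  x=-3.409: |R|=0.93963 <1
  x=-2.205: |R|=0.47987 <1
  x=-2.191: |R|=0.47355 <1
  x=-4.036: |R|=1.12769 >1
  x=-3.993: |R|=1.11568 >1
  x=-3.796: |R|=1.05906 >1
Interval (-3.6000, 0).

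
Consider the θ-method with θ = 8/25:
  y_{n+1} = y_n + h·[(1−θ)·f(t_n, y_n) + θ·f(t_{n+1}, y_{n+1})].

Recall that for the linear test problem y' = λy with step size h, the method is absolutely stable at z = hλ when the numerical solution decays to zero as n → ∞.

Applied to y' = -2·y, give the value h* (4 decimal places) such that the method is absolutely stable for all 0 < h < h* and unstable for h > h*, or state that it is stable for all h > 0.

(-5.5556,0); λ=-2 ⇒ h* = (50/9)/2 = 2.7778.

On y'=λy, z=hλ:
  y_{n+1} = y_n + z·[17/25·y_n + 8/25·y_{n+1}] ⇒ (1 − 8/25z)y_{n+1} = (1 + 17/25z)y_n
  ⇒ R(z) = (1 + 17/25z)/(1 − 8/25z).

Find x<0 with |R(x)|<1.
x=-0.38: |R|=0.6612
R=−1: 1+17/25x = −1+8/25x ⇒ -9/25x=2 ⇒ x=2/(-9/25)=-5.5556
Confirm numerically:
  x=-4.635: |R|=0.86654 <1
  x=-4.091: |R|=0.77167 <1
  x=-3.492: |R|=0.64916 <1
  x=-6.046: |R|=1.06016 >1
  x=-5.683: |R|=1.01628 >1
  x=-5.641: |R|=1.01097 >1
Interval (-5.5556, 0).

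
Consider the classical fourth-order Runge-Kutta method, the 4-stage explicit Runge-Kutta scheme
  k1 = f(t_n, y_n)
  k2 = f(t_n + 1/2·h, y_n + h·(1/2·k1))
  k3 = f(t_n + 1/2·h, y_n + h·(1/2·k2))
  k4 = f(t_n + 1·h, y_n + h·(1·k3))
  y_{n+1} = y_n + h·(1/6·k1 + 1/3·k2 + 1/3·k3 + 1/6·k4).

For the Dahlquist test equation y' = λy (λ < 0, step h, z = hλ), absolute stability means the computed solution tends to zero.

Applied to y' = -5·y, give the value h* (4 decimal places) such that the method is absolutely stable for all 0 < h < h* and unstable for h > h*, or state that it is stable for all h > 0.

(-2.7853,0); λ=-5 ⇒ h* = 0.5571.

Test eqn y'=λy, z=hλ:
  order 4, 4-stage ⇒ R(z)=1+z+z^2/2+z^3/6+z^4/24
  (e.g. R(-1.69)=0.27347, |R|=0.27347)

Find x<0 with |R(x)|<1.
x=-1.69: |R|=0.2735
|R(-2.72)|=0.9059 |R(-2.14)|=0.3903 |R(-2.07)|=0.3592
Bisect:
  x_lo=-3.1376 |R|=1.6747  x_hi=-0.3355 |R|=0.7150
  mid=-1.73656 |R|=0.27737 →hi
  mid=-2.43707 |R|=0.58997 →hi
  mid=-2.78732 |R|=1.00307 →lo
  mid=-2.61220 |R|=0.76888 →hi
  mid=-2.69976 |R|=0.87852 →hi
  mid=-2.74354 |R|=0.93886 →hi
  mid=-2.76543 |R|=0.97047 →hi
  mid=-2.77638 |R|=0.98664 →hi
  mid=-2.78185 |R|=0.99482 →hi
  ...
  [-2.78544,-2.78527] ⇒ x*=-2.7853
Stable set (-2.7853, 0).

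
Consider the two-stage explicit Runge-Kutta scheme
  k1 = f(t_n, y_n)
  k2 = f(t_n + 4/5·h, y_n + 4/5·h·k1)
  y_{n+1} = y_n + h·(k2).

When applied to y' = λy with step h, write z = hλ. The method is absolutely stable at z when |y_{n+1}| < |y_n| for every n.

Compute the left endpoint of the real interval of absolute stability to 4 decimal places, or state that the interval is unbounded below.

z* = -1.2500.

With y'=λy (z=hλ):
  k1=λy_n ⇒ h·k1=z·y_n;  k2=λ(1+4/5z)y_n ⇒ h·k2=z(1+4/5z)y_n
  y_{n+1}/y_n = 1 + z(1+4/5z) = 1 + z + 4/5z²
  Hence R(z) = 1 + z + 4/5z².

Find x<0 with |R(x)|<1.
x=-1.77: |R|=1.7363
R=1: x+4/5x²=0 ⇒ x=−5/4=-1.2500; min R=1−1/(4·4/5)=0.6875>−1
Confirm numerically:
  x=-1.177: |R|=0.93126 <1
  x=-1.125: |R|=0.88750 <1
  x=-0.978: |R|=0.78719 <1
  x=-0.947: |R|=0.77045 <1
  x=-1.661: |R|=1.54614 >1
  x=-1.632: |R|=1.49874 >1
So |R|<1 on (-1.2500, 0).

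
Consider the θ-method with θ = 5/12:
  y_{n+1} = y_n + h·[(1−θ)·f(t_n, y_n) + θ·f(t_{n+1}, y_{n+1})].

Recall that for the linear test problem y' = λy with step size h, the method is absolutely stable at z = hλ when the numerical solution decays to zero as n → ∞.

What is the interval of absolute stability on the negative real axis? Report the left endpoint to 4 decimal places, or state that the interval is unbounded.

Set f=λy, z=hλ:
  y_{n+1} = y_n + z·[7/12·y_n + 5/12·y_{n+1}] ⇒ (1 − 5/12z)y_{n+1} = (1 + 7/12z)y_n
  Hence R(z) = (1 + 7/12z)/(1 − 5/12z).

Find x<0 with |R(x)|<1.
x=-0.71: |R|=0.4521
R=−1: 1+7/12x = −1+5/12x ⇒ -1/6x=2 ⇒ x=2/(-1/6)=-12.0000
Confirm numerically:
  x=-11.446: |R|=0.98400 <1
  x=-8.413: |R|=0.86731 <1
  x=-8.021: |R|=0.84727 <1
  x=-12.460: |R|=1.01238 >1
  x=-12.209: |R|=1.00572 >1
  x=-12.125: |R|=1.00344 >1
So |R|<1 on (-12.0000, 0).

(-12.0000, 0).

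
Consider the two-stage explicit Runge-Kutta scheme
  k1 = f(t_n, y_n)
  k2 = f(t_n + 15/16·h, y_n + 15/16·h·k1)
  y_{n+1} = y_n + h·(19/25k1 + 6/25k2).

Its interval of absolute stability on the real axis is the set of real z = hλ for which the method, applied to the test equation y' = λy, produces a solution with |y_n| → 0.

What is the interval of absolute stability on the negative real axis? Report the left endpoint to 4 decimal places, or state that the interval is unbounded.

Test eqn y'=λy, z=hλ:
  k1=λy_n ⇒ h·k1=z·y_n;  k2=λ(1+15/16z)y_n ⇒ h·k2=z(1+15/16z)y_n
  y_{n+1}/y_n = 1 + 19/25z + 6/25z(1+15/16z) = 1 + z + 9/40z²
  ⇒ R(z) = 1 + z + 9/40z².

Need |R(x)|<1, x<0.
x=-1.21: |R|=0.1194
R=1: x+9/40x²=0 ⇒ x=−40/9=-4.4444; min R=1−1/(4·9/40)=-0.1111>−1
Confirm numerically:
  x=-4.061: |R|=0.64964 <1
  x=-3.157: |R|=0.08550 <1
  x=-3.043: |R|=0.04047 <1
  x=-4.999: |R|=1.62375 >1
  x=-4.748: |R|=1.32429 >1
  x=-4.509: |R|=1.06549 >1
Interval (-4.4444, 0).

z∈(-4.4444,0).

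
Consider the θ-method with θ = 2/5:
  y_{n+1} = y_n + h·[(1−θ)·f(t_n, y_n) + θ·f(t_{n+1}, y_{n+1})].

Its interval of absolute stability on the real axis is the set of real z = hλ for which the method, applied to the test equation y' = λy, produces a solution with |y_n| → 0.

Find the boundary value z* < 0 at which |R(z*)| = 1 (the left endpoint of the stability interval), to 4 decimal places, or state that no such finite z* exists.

On y'=λy, z=hλ:
  y_{n+1} = y_n + z·[3/5·y_n + 2/5·y_{n+1}] ⇒ (1 − 2/5z)y_{n+1} = (1 + 3/5z)y_n
  so R(z) = (1 + 3/5z)/(1 − 2/5z).

Need |R(x)|<1, x<0.
x=-0.33: |R|=0.7085
R=−1: 1+3/5x = −1+2/5x ⇒ -1/5x=2 ⇒ x=2/(-1/5)=-10.0000
Confirm numerically:
  x=-9.914: |R|=0.99654 <1
  x=-9.423: |R|=0.97580 <1
  x=-9.217: |R|=0.96659 <1
  x=-8.251: |R|=0.91866 <1
  x=-10.568: |R|=1.02173 >1
  x=-10.419: |R|=1.01622 >1
  x=-10.267: |R|=1.01046 >1
Stable set (-10.0000, 0).

z* = -10.0000.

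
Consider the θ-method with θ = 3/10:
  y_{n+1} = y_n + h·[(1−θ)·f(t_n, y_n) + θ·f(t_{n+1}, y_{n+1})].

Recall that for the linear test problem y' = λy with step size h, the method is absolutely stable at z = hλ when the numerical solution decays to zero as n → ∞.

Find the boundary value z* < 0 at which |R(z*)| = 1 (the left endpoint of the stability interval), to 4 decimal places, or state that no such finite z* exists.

left endpoint -5.0000.

Test eqn y'=λy, z=hλ:
  y_{n+1} = y_n + z·[7/10·y_n + 3/10·y_{n+1}] ⇒ (1 − 3/10z)y_{n+1} = (1 + 7/10z)y_n
  ⇒ R(z) = (1 + 7/10z)/(1 − 3/10z).

Find x<0 with |R(x)|<1.
x=-0.86: |R|=0.3164
R=−1: 1+7/10x = −1+3/10x ⇒ -2/5x=2 ⇒ x=2/(-2/5)=-5.0000
Confirm numerically:
  x=-4.806: |R|=0.96822 <1
  x=-4.738: |R|=0.95672 <1
  x=-2.226: |R|=0.33469 <1
  x=-5.524: |R|=1.07888 >1
  x=-5.288: |R|=1.04454 >1
  x=-5.247: |R|=1.03838 >1
Interval (-5.0000, 0).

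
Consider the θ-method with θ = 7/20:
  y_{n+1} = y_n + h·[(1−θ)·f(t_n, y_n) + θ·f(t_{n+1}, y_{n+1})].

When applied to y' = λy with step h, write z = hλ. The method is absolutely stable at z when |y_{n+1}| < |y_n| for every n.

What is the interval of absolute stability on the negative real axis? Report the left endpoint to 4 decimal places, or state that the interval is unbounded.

Set f=λy, z=hλ:
  y_{n+1} = y_n + z·[13/20·y_n + 7/20·y_{n+1}] ⇒ (1 − 7/20z)y_{n+1} = (1 + 13/20z)y_n
  so R(z) = (1 + 13/20z)/(1 − 7/20z).

Find x<0 with |R(x)|<1.
x=-0.31: |R|=0.7203
R=−1: 1+13/20x = −1+7/20x ⇒ -3/10x=2 ⇒ x=2/(-3/10)=-6.6667
Confirm numerically:
  x=-6.259: |R|=0.96167 <1
  x=-3.798: |R|=0.63053 <1
  x=-3.576: |R|=0.58820 <1
  x=-7.127: |R|=1.03952 >1
  x=-7.046: |R|=1.03283 >1
So |R|<1 on (-6.6667, 0).

z∈(-6.6667,0).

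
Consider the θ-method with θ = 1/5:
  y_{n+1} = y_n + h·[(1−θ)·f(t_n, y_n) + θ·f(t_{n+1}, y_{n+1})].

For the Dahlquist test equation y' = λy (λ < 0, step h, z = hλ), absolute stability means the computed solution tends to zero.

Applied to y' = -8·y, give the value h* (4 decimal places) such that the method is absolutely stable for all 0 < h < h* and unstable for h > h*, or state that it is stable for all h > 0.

(-3.3333,0); λ=-8 ⇒ h* = (10/3)/8 = 0.4167.

On y'=λy, z=hλ:
  y_{n+1} = y_n + z·[4/5·y_n + 1/5·y_{n+1}] ⇒ (1 − 1/5z)y_{n+1} = (1 + 4/5z)y_n
  Hence R(z) = (1 + 4/5z)/(1 − 1/5z).

Find x<0 with |R(x)|<1.
x=-0.41: |R|=0.6211
R=−1: 1+4/5x = −1+1/5x ⇒ -3/5x=2 ⇒ x=2/(-3/5)=-3.3333
Confirm numerically:
  x=-3.091: |R|=0.91015 <1
  x=-1.617: |R|=0.22185 <1
  x=-1.520: |R|=0.16564 <1
  x=-3.746: |R|=1.14155 >1
  x=-3.379: |R|=1.01635 >1
So |R|<1 on (-3.3333, 0).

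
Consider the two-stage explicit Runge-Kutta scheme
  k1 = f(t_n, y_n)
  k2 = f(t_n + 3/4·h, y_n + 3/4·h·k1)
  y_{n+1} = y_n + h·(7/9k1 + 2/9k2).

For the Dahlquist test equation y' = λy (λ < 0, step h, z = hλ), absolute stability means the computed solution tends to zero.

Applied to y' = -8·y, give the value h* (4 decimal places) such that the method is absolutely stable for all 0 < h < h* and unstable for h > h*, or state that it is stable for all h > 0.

Set f=λy, z=hλ:
  k1=λy_n ⇒ h·k1=z·y_n;  k2=λ(1+3/4z)y_n ⇒ h·k2=z(1+3/4z)y_n
  y_{n+1}/y_n = 1 + 7/9z + 2/9z(1+3/4z) = 1 + z + 1/6z²
  R(z) = 1 + z + 1/6z².

Boundary: |R(x)|=1, x<0.
x=-0.65: |R|=0.4204
R=1: x+1/6x²=0 ⇒ x=−6=-6.0000; min R=1−1/(4·1/6)=-0.5000>−1
Confirm numerically:
  x=-5.744: |R|=0.75492 <1
  x=-3.852: |R|=0.37902 <1
  x=-2.671: |R|=0.48196 <1
  x=-6.288: |R|=1.30182 >1
  x=-6.171: |R|=1.17587 >1
  x=-6.084: |R|=1.08518 >1
Interval (-6.0000, 0).

(-6.0000,0); λ=-8 ⇒ h* = (6)/8 = 0.7500.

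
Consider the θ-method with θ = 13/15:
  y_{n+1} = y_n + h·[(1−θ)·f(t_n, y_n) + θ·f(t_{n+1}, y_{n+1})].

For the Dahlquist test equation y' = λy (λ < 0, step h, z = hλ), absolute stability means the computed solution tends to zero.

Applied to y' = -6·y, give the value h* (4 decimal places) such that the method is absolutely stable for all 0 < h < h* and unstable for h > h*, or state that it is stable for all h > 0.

interval (−∞, 0). Any h>0 works for λ=-6.

On y'=λy, z=hλ:
  y_{n+1} = y_n + z·[2/15·y_n + 13/15·y_{n+1}] ⇒ (1 − 13/15z)y_{n+1} = (1 + 2/15z)y_n
  so R(z) = (1 + 2/15z)/(1 − 13/15z).

Find x<0 with |R(x)|<1.
x=-1.6: |R|=0.3296
x=-2: |R|=0.2683
x=-10: |R|=0.0345
x=-100: |R|=0.1407
θ=13/15≥1/2 ⇒ |1+2/15x|<|1−13/15x| ∀x<0 ⇒ interval (−∞,0).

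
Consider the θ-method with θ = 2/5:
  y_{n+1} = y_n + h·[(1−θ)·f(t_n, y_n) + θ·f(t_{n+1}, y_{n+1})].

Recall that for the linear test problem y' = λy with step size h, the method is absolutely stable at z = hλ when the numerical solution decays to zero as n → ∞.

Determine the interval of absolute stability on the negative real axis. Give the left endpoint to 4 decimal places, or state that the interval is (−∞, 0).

Test eqn y'=λy, z=hλ:
  y_{n+1} = y_n + z·[3/5·y_n + 2/5·y_{n+1}] ⇒ (1 − 2/5z)y_{n+1} = (1 + 3/5z)y_n
  ⇒ R(z) = (1 + 3/5z)/(1 − 2/5z).

Boundary: |R(x)|=1, x<0.
x=-1.64: |R|=0.0097
R=−1: 1+3/5x = −1+2/5x ⇒ -1/5x=2 ⇒ x=2/(-1/5)=-10.0000
Confirm numerically:
  x=-7.996: |R|=0.90454 <1
  x=-6.610: |R|=0.81394 <1
  x=-6.169: |R|=0.77904 <1
  x=-10.446: |R|=1.01723 >1
  x=-10.350: |R|=1.01362 >1
  x=-10.057: |R|=1.00227 >1
Interval (-10.0000, 0).

(-10.0000, 0).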